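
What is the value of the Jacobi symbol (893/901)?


Compute (893/901) via quadratic reciprocity:
  reciprocity: (893/901) -> +(901/893)
  reduce: (8/893)
  pull out 2: (2/893) = -1  (since 893 mod 8 = 5)
  pull out 2: (2/893) = -1  (since 893 mod 8 = 5)
  pull out 2: (2/893) = -1  (since 893 mod 8 = 5)
  (1/893) = 1
Product of signs = -1

-1


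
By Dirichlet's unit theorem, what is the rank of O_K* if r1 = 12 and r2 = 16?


By Dirichlet's unit theorem:
rank = r1 + r2 - 1
= 12 + 16 - 1
= 27

27


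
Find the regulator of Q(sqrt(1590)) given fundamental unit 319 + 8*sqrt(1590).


epsilon = 319 + 8*sqrt(1590)
= 637.9984
R = ln(637.9984)
= 6.4583

6.4583


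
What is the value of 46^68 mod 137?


p = 137 is prime and the exponent is (p-1)/2 = 68, so by Euler's criterion 46^68 = (46/137) = +1 or -1 mod 137.
Compute by square-and-multiply:
  68 = 64 + 4 (binary 1000100)
  Repeated squaring mod 137: 46^1 = 46, 46^2 = 61, 46^4 = 22, 46^8 = 73, 46^16 = 123, 46^32 = 59, 46^64 = 56
  46^68 = 46^64 * 46^4 = 56 * 22 mod 137
    56 * 22 = 1232 = 136 mod 137
  46^68 = 136 mod 137
Result 136 = p - 1 = -1 mod 137: 46 is a quadratic non-residue mod 137. As a residue in [0, p-1] the value is 136.
46^68 mod 137 = 136

136


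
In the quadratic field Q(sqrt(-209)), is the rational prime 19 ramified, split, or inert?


K = Q(sqrt(-209)). Since d mod 4 = 3, disc(K) = -836.
Check p | disc: -836 mod 19 = 0.
p divides disc, so p ramifies: (p) = P^2 with e=2, f=1, g=1.
Therefore p is ramified.

ramified


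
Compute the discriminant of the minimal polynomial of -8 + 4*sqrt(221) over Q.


The element -8 + 4*sqrt(221) has minimal polynomial:
x^2 + 16*x - 3472
Discriminant = (16)^2 - 4*(-3472)
= 256 + 13888
= 14144

14144


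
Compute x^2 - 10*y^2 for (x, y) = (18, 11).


x^2 - d*y^2
= 18^2 - 10*11^2
= 324 - 1210
= -886

-886


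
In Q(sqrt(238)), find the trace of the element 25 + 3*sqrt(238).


Tr(a + b*sqrt(d)) = (a + b*sqrt(d)) + (a - b*sqrt(d)) = 2a
= 2 * (25)
= 50

50


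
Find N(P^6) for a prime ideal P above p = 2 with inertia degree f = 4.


N(P^a) = p^(a*f)
= 2^(6*4)
= 2^24
= 16777216

16777216


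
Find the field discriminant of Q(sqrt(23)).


For K = Q(sqrt(d)) with d squarefree: disc(K) = d if d = 1 mod 4, and disc(K) = 4d if d = 2 or 3 mod 4.
Here d = 23, and d mod 4 = 3.
d = 3 mod 4, not 1 (O_K = Z[sqrt(d)]), so disc(K) = 4d = 4 * (23) = 92

92


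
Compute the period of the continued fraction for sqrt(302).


Run the CF algorithm for sqrt(302).
a_0 = floor(sqrt(302)) = 17; set m_0=0, q_0=1.
Recurrence: m' = q*a - m,  q' = (d - m'^2)/q,  a' = floor((a_0 + m')/q').
  step 1: m=17, q=13, a=2
  step 2: m=9, q=17, a=1
  step 3: m=8, q=14, a=1
  step 4: m=6, q=19, a=1
  step 5: m=13, q=7, a=4
  step 6: m=15, q=11, a=2
  step 7: m=7, q=23, a=1
  step 8: m=16, q=2, a=16
  step 9: m=16, q=23, a=1
  step 10: m=7, q=11, a=2
  step 11: m=15, q=7, a=4
  step 12: m=13, q=19, a=1
  step 13: m=6, q=14, a=1
  step 14: m=8, q=17, a=1
  step 15: m=9, q=13, a=2
  step 16: m=17, q=1, a=34
a_16 = 2*a_0 = 34, so the period closes here.
sqrt(302) = [17; 2, 1, 1, 1, 4, 2, 1, 16, 1, 2, 4, 1, 1, 1, 2, 34]
Period length = 16

16


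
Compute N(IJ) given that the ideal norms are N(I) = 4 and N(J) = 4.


N(IJ) = N(I) * N(J)
= 4 * 4
= 16

16


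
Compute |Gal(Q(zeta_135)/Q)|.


|Gal(Q(zeta_135)/Q)| = phi(135)
= 72

72


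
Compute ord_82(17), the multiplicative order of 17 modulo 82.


We want ord_82(17), the smallest k >= 1 with 17^k = 1 mod 82.
n = 82 = 2 * 41, phi(82) = 40; the order divides phi(n).
Divisors of 40: 1, 2, 4, 5, 8, 10, 20, 40
Repeated squaring mod 82: 17^1 = 17, 17^2 = 43, 17^4 = 45, 17^8 = 57, 17^16 = 51, 17^32 = 59
Test divisors in increasing order:
  k=1: 17^1 = 17 mod 82
  k=2: 17^2 = 43 mod 82
  k=4: 17^4 = 45 mod 82
  k=5: 17^5 = 45 * 17 = 27 mod 82
  k=8: 17^8 = 57 mod 82
  k=10: 17^10 = 57 * 43 = 73 mod 82
  k=20: 17^20 = 51 * 45 = 81 mod 82
  k=40: 17^40 = 59 * 57 = 1 mod 82  <- first divisor giving 1
Order = 40

40


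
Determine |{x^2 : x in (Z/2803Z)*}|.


For prime p, the number of non-zero quadratic residues is (p-1)/2.
= (2803-1)/2
= 1401

1401


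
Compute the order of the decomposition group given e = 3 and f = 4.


|D_P| = e * f
= 3 * 4
= 12

12


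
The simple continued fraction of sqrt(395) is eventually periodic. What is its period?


Run the CF algorithm for sqrt(395).
a_0 = floor(sqrt(395)) = 19; set m_0=0, q_0=1.
Recurrence: m' = q*a - m,  q' = (d - m'^2)/q,  a' = floor((a_0 + m')/q').
  step 1: m=19, q=34, a=1
  step 2: m=15, q=5, a=6
  step 3: m=15, q=34, a=1
  step 4: m=19, q=1, a=38
a_4 = 2*a_0 = 38, so the period closes here.
sqrt(395) = [19; 1, 6, 1, 38]
Period length = 4

4


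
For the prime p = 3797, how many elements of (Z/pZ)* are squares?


For prime p, the number of non-zero quadratic residues is (p-1)/2.
= (3797-1)/2
= 1898

1898


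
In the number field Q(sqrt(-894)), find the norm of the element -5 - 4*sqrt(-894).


N(a + b*sqrt(d)) = a^2 - d*b^2
= (-5)^2 - (-894)*(-4)^2
= 25 + 14304
= 14329

14329


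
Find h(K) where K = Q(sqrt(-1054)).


K = Q(sqrt(-1054)). d mod 4 = 2, so D = disc(K) = 4d = -4216
h(K) equals the number of primitive reduced positive-definite forms (a, b, c) = a*x^2 + b*x*y + c*y^2 with b^2 - 4ac = D,
where reduced means |b| <= a <= c, with b >= 0 whenever |b| = a or a = c, and primitive means gcd(a, b, c) = 1.
Reduced forces 3a^2 <= |D| = 4216, so 1 <= a <= 37; b must have the parity of D, and c = (b^2 - D)/(4a) must be an integer >= a.
Enumerate a = 1..37, b in [-a, a]:
  a=1: (1, 0, 1054)  [1]
  a=2: (2, 0, 527)  [1]
  a=3..4: none
  a=5: (5, -2, 211), (5, 2, 211)  [2]
  a=6..9: none
  a=10: (10, -8, 107), (10, 8, 107)  [2]
  a=11..12: none
  a=13: (13, -10, 83), (13, 10, 83)  [2]
  a=14..16: none
  a=17: (17, 0, 62)  [1]
  a=18..22: none
  a=23: (23, -4, 46), (23, 4, 46)  [2]
  a=24: none
  a=25: (25, -22, 47), (25, 22, 47)  [2]
  a=26: (26, -16, 43), (26, 16, 43)  [2]
  a=27..30: none
  a=31: (31, 0, 34)  [1]
  a=32..37: none
Total reduced forms: 1 + 1 + 2 + 2 + 2 + 1 + 2 + 2 + 2 + 1 = 16
h = 16

16


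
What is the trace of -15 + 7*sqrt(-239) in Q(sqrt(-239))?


Tr(a + b*sqrt(d)) = (a + b*sqrt(d)) + (a - b*sqrt(d)) = 2a
= 2 * (-15)
= -30

-30


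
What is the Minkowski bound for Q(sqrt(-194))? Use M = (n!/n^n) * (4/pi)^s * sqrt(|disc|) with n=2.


d = -194, d mod 4 = 2, so disc(K) = 4d = -776; |disc(K)| = 776
Imaginary quadratic field, so n = 2, s = r2 = 1, r1 = 0
M = (n!/n^n) * (4/pi)^s * sqrt(|disc(K)|) = (2!/2^2) * (4/pi)^1 * sqrt(776)
= 0.5 * 1.273240 * 27.856777
= 17.7342

17.7342


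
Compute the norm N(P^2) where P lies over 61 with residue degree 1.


N(P^a) = p^(a*f)
= 61^(2*1)
= 61^2
= 3721

3721


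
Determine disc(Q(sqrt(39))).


For K = Q(sqrt(d)) with d squarefree: disc(K) = d if d = 1 mod 4, and disc(K) = 4d if d = 2 or 3 mod 4.
Here d = 39, and d mod 4 = 3.
d = 3 mod 4, not 1 (O_K = Z[sqrt(d)]), so disc(K) = 4d = 4 * (39) = 156

156


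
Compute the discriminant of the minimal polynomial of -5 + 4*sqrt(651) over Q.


The element -5 + 4*sqrt(651) has minimal polynomial:
x^2 + 10*x - 10391
Discriminant = (10)^2 - 4*(-10391)
= 100 + 41564
= 41664

41664


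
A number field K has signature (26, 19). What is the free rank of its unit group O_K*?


By Dirichlet's unit theorem:
rank = r1 + r2 - 1
= 26 + 19 - 1
= 44

44


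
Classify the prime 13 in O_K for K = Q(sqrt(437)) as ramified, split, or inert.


K = Q(sqrt(437)). Since d mod 4 = 1, disc(K) = 437.
Check p | disc: 437 mod 13 = 8.
p does not divide disc. Compute Legendre symbol (d/p):
8^((13-1)/2) mod 13 = -1
(d/p) = -1, so p is inert: (p) stays prime with e=1, f=2, g=1.
Therefore p is inert.

inert


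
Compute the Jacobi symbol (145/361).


Compute (145/361) via quadratic reciprocity:
  reciprocity: (145/361) -> +(361/145)
  reduce: (71/145)
  reciprocity: (71/145) -> +(145/71)
  reduce: (3/71)
  reciprocity: (3/71) -> -(71/3)
  reduce: (2/3)
  pull out 2: (2/3) = -1  (since 3 mod 8 = 3)
  (1/3) = 1
Product of signs = 1

1


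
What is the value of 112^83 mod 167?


p = 167 is prime and the exponent is (p-1)/2 = 83, so by Euler's criterion 112^83 = (112/167) = +1 or -1 mod 167.
Compute by square-and-multiply:
  83 = 64 + 16 + 2 + 1 (binary 1010011)
  Repeated squaring mod 167: 112^1 = 112, 112^2 = 19, 112^4 = 27, 112^8 = 61, 112^16 = 47, 112^32 = 38, 112^64 = 108
  112^83 = 112^64 * 112^16 * 112^2 * 112^1 = 108 * 47 * 19 * 112 mod 167
    108 * 47 = 5076 = 66 mod 167
    66 * 19 = 1254 = 85 mod 167
    85 * 112 = 9520 = 1 mod 167
  112^83 = 1 mod 167
Result 1: 112 is a quadratic residue mod 167.
112^83 mod 167 = 1

1


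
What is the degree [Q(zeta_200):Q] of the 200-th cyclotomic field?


The degree equals Euler's totient phi(200).
200 = 2^3 * 5^2
phi(200) = 80

80


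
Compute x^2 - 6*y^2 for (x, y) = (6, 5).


x^2 - d*y^2
= 6^2 - 6*5^2
= 36 - 150
= -114

-114


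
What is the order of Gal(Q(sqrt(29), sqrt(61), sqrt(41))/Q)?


The 3 square roots of distinct primes are multiplicatively independent over Q,
so [K:Q] = 2^3 and Gal(K/Q) is isomorphic to (Z/2Z)^3.
|Gal| = 2^3 = 8

8


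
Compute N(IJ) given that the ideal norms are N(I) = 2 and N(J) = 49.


N(IJ) = N(I) * N(J)
= 2 * 49
= 98

98


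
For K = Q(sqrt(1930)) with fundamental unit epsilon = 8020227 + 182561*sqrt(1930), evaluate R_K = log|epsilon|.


epsilon = 8020227 + 182561*sqrt(1930)
= 1.6040e+07
R = ln(1.6040e+07)
= 16.5906

16.5906


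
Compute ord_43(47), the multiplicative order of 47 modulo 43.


We want ord_43(47), the smallest k >= 1 with 47^k = 1 mod 43.
n = 43 = 43, phi(43) = 42; the order divides phi(n).
Divisors of 42: 1, 2, 3, 6, 7, 14, 21, 42
Repeated squaring mod 43: 47^1 = 4, 47^2 = 16, 47^4 = 41, 47^8 = 4, 47^16 = 16, 47^32 = 41
Test divisors in increasing order:
  k=1: 47^1 = 4 mod 43
  k=2: 47^2 = 16 mod 43
  k=3: 47^3 = 16 * 4 = 21 mod 43
  k=6: 47^6 = 41 * 16 = 11 mod 43
  k=7: 47^7 = 41 * 16 * 4 = 1 mod 43  <- first divisor giving 1
Order = 7

7


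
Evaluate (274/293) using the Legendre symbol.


p = 293 is prime, so compute (274/293) with the reciprocity algorithm (Jacobi-symbol steps: pull out 2s via (2/n), flip via reciprocity, reduce):
  pull out 2: (2/293) = -1  (since 293 mod 8 = 5)
  reciprocity: (137/293) -> +(293/137)
  reduce: (19/137)
  reciprocity: (19/137) -> +(137/19)
  reduce: (4/19)
  pull out 2: (2/19) = -1  (since 19 mod 8 = 3)
  pull out 2: (2/19) = -1  (since 19 mod 8 = 3)
  (1/19) = 1
Product of signs = -1
(274/293) = -1

-1


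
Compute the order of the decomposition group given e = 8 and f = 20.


|D_P| = e * f
= 8 * 20
= 160

160


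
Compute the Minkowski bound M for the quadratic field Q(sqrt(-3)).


d = -3, d mod 4 = 1, so disc(K) = d = -3; |disc(K)| = 3
Imaginary quadratic field, so n = 2, s = r2 = 1, r1 = 0
M = (n!/n^n) * (4/pi)^s * sqrt(|disc(K)|) = (2!/2^2) * (4/pi)^1 * sqrt(3)
= 0.5 * 1.273240 * 1.732051
= 1.1027

1.1027


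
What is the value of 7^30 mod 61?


p = 61 is prime and the exponent is (p-1)/2 = 30, so by Euler's criterion 7^30 = (7/61) = +1 or -1 mod 61.
Compute by square-and-multiply:
  30 = 16 + 8 + 4 + 2 (binary 11110)
  Repeated squaring mod 61: 7^1 = 7, 7^2 = 49, 7^4 = 22, 7^8 = 57, 7^16 = 16
  7^30 = 7^16 * 7^8 * 7^4 * 7^2 = 16 * 57 * 22 * 49 mod 61
    16 * 57 = 912 = 58 mod 61
    58 * 22 = 1276 = 56 mod 61
    56 * 49 = 2744 = 60 mod 61
  7^30 = 60 mod 61
Result 60 = p - 1 = -1 mod 61: 7 is a quadratic non-residue mod 61. As a residue in [0, p-1] the value is 60.
7^30 mod 61 = 60

60


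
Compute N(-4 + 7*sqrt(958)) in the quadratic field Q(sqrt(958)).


N(a + b*sqrt(d)) = a^2 - d*b^2
= (-4)^2 - (958)*(7)^2
= 16 - 46942
= -46926

-46926


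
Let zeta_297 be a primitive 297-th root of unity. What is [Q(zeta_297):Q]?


The degree equals Euler's totient phi(297).
297 = 3^3 * 11
phi(297) = 180

180


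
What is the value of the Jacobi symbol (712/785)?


Compute (712/785) via quadratic reciprocity:
  pull out 2: (2/785) = +1  (since 785 mod 8 = 1)
  pull out 2: (2/785) = +1  (since 785 mod 8 = 1)
  pull out 2: (2/785) = +1  (since 785 mod 8 = 1)
  reciprocity: (89/785) -> +(785/89)
  reduce: (73/89)
  reciprocity: (73/89) -> +(89/73)
  reduce: (16/73)
  pull out 2: (2/73) = +1  (since 73 mod 8 = 1)
  pull out 2: (2/73) = +1  (since 73 mod 8 = 1)
  pull out 2: (2/73) = +1  (since 73 mod 8 = 1)
  pull out 2: (2/73) = +1  (since 73 mod 8 = 1)
  (1/73) = 1
Product of signs = 1

1


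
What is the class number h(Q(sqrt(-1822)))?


K = Q(sqrt(-1822)). d mod 4 = 2, so D = disc(K) = 4d = -7288
h(K) equals the number of primitive reduced positive-definite forms (a, b, c) = a*x^2 + b*x*y + c*y^2 with b^2 - 4ac = D,
where reduced means |b| <= a <= c, with b >= 0 whenever |b| = a or a = c, and primitive means gcd(a, b, c) = 1.
Reduced forces 3a^2 <= |D| = 7288, so 1 <= a <= 49; b must have the parity of D, and c = (b^2 - D)/(4a) must be an integer >= a.
Enumerate a = 1..49, b in [-a, a]:
  a=1: (1, 0, 1822)  [1]
  a=2: (2, 0, 911)  [1]
  a=3..10: none
  a=11: (11, -4, 166), (11, 4, 166)  [2]
  a=12..21: none
  a=22: (22, -4, 83), (22, 4, 83)  [2]
  a=23: (23, -16, 82), (23, 16, 82)  [2]
  a=24..28: none
  a=29: (29, -22, 67), (29, 22, 67)  [2]
  a=30: none
  a=31: (31, -20, 62), (31, 20, 62)  [2]
  a=32..36: none
  a=37: (37, -36, 58), (37, 36, 58)  [2]
  a=38..40: none
  a=41: (41, -16, 46), (41, 16, 46)  [2]
  a=42..49: none
Total reduced forms: 1 + 1 + 2 + 2 + 2 + 2 + 2 + 2 + 2 = 16
h = 16

16


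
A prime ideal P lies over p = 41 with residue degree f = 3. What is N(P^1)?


N(P^a) = p^(a*f)
= 41^(1*3)
= 41^3
= 68921

68921


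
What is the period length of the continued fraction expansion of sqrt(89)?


Run the CF algorithm for sqrt(89).
a_0 = floor(sqrt(89)) = 9; set m_0=0, q_0=1.
Recurrence: m' = q*a - m,  q' = (d - m'^2)/q,  a' = floor((a_0 + m')/q').
  step 1: m=9, q=8, a=2
  step 2: m=7, q=5, a=3
  step 3: m=8, q=5, a=3
  step 4: m=7, q=8, a=2
  step 5: m=9, q=1, a=18
a_5 = 2*a_0 = 18, so the period closes here.
sqrt(89) = [9; 2, 3, 3, 2, 18]
Period length = 5

5


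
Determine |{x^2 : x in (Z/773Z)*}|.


For prime p, the number of non-zero quadratic residues is (p-1)/2.
= (773-1)/2
= 386

386


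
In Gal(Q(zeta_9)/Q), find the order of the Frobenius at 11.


The Frobenius at p in Gal(Q(zeta_n)/Q) = (Z/nZ)* is the class of p, so its order is ord_9(11), the smallest k >= 1 with 11^k = 1 mod 9.
n = 9 = 3^2, phi(9) = 6; the order divides phi(n).
Divisors of 6: 1, 2, 3, 6
Repeated squaring mod 9: 11^1 = 2, 11^2 = 4, 11^4 = 7
Test divisors in increasing order:
  k=1: 11^1 = 2 mod 9
  k=2: 11^2 = 4 mod 9
  k=3: 11^3 = 4 * 2 = 8 mod 9
  k=6: 11^6 = 7 * 4 = 1 mod 9  <- first divisor giving 1
Order = 6

6


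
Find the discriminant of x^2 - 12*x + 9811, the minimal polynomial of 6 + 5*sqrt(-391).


The element 6 + 5*sqrt(-391) has minimal polynomial:
x^2 - 12*x + 9811
Discriminant = (-12)^2 - 4*(9811)
= 144 - 39244
= -39100

-39100


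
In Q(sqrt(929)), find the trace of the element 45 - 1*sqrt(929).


Tr(a + b*sqrt(d)) = (a + b*sqrt(d)) + (a - b*sqrt(d)) = 2a
= 2 * (45)
= 90

90


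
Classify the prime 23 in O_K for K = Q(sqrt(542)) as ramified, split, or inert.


K = Q(sqrt(542)). Since d mod 4 = 2, disc(K) = 2168.
Check p | disc: 2168 mod 23 = 6.
p does not divide disc. Compute Legendre symbol (d/p):
13^((23-1)/2) mod 23 = 1
(d/p) = 1, so p splits: (p) = P*P' with e=1, f=1, g=2.
Therefore p is split.

split


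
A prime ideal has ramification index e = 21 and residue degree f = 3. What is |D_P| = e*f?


|D_P| = e * f
= 21 * 3
= 63

63


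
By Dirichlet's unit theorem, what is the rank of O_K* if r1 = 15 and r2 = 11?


By Dirichlet's unit theorem:
rank = r1 + r2 - 1
= 15 + 11 - 1
= 25

25


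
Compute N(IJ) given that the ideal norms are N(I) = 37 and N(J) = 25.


N(IJ) = N(I) * N(J)
= 37 * 25
= 925

925


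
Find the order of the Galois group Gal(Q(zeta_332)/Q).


|Gal(Q(zeta_332)/Q)| = phi(332)
= 164

164


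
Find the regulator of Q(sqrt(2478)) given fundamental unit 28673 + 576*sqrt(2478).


epsilon = 28673 + 576*sqrt(2478)
= 57346.0000
R = ln(57346.0000)
= 10.9569

10.9569


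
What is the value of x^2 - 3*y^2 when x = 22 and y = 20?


x^2 - d*y^2
= 22^2 - 3*20^2
= 484 - 1200
= -716

-716


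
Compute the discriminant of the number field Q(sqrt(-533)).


For K = Q(sqrt(d)) with d squarefree: disc(K) = d if d = 1 mod 4, and disc(K) = 4d if d = 2 or 3 mod 4.
Here d = -533, and d mod 4 = 3.
d = 3 mod 4, not 1 (O_K = Z[sqrt(d)]), so disc(K) = 4d = 4 * (-533) = -2132

-2132


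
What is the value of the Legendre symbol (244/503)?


p = 503 is prime, so compute (244/503) with the reciprocity algorithm (Jacobi-symbol steps: pull out 2s via (2/n), flip via reciprocity, reduce):
  pull out 2: (2/503) = +1  (since 503 mod 8 = 7)
  pull out 2: (2/503) = +1  (since 503 mod 8 = 7)
  reciprocity: (61/503) -> +(503/61)
  reduce: (15/61)
  reciprocity: (15/61) -> +(61/15)
  reduce: (1/15)
  (1/15) = 1
Product of signs = 1
(244/503) = 1

1


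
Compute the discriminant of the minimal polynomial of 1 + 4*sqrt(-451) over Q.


The element 1 + 4*sqrt(-451) has minimal polynomial:
x^2 - 2*x + 7217
Discriminant = (-2)^2 - 4*(7217)
= 4 - 28868
= -28864

-28864


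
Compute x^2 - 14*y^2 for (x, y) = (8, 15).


x^2 - d*y^2
= 8^2 - 14*15^2
= 64 - 3150
= -3086

-3086


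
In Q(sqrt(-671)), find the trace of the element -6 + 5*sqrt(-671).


Tr(a + b*sqrt(d)) = (a + b*sqrt(d)) + (a - b*sqrt(d)) = 2a
= 2 * (-6)
= -12

-12


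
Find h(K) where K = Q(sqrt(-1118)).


K = Q(sqrt(-1118)). d mod 4 = 2, so D = disc(K) = 4d = -4472
h(K) equals the number of primitive reduced positive-definite forms (a, b, c) = a*x^2 + b*x*y + c*y^2 with b^2 - 4ac = D,
where reduced means |b| <= a <= c, with b >= 0 whenever |b| = a or a = c, and primitive means gcd(a, b, c) = 1.
Reduced forces 3a^2 <= |D| = 4472, so 1 <= a <= 38; b must have the parity of D, and c = (b^2 - D)/(4a) must be an integer >= a.
Enumerate a = 1..38, b in [-a, a]:
  a=1: (1, 0, 1118)  [1]
  a=2: (2, 0, 559)  [1]
  a=3: (3, -2, 373), (3, 2, 373)  [2]
  a=4..5: none
  a=6: (6, -4, 187), (6, 4, 187)  [2]
  a=7: (7, -6, 161), (7, 6, 161)  [2]
  a=8: none
  a=9: (9, -8, 126), (9, 8, 126)  [2]
  a=10: none
  a=11: (11, -4, 102), (11, 4, 102)  [2]
  a=12: none
  a=13: (13, 0, 86)  [1]
  a=14: (14, -8, 81), (14, 8, 81)  [2]
  a=15..16: none
  a=17: (17, -4, 66), (17, 4, 66)  [2]
  a=18: (18, -8, 63), (18, 8, 63)  [2]
  a=19..20: none
  a=21: (21, -20, 58), (21, -8, 54), (21, 8, 54), (21, 20, 58)  [4]
  a=22: (22, -4, 51), (22, 4, 51)  [2]
  a=23: (23, -6, 49), (23, 6, 49)  [2]
  a=24..25: none
  a=26: (26, 0, 43)  [1]
  a=27: (27, -8, 42), (27, 8, 42)  [2]
  a=28: none
  a=29: (29, -20, 42), (29, 20, 42)  [2]
  a=30..32: none
  a=33: (33, -26, 39), (33, -4, 34), (33, 4, 34), (33, 26, 39)  [4]
  a=34..38: none
Total reduced forms: 1 + 1 + 2 + 2 + 2 + 2 + 2 + 1 + 2 + 2 + 2 + 4 + 2 + 2 + 1 + 2 + 2 + 4 = 36
h = 36

36


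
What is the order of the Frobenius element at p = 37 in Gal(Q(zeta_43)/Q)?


The Frobenius at p in Gal(Q(zeta_n)/Q) = (Z/nZ)* is the class of p, so its order is ord_43(37), the smallest k >= 1 with 37^k = 1 mod 43.
n = 43 = 43, phi(43) = 42; the order divides phi(n).
Divisors of 42: 1, 2, 3, 6, 7, 14, 21, 42
Repeated squaring mod 43: 37^1 = 37, 37^2 = 36, 37^4 = 6, 37^8 = 36, 37^16 = 6, 37^32 = 36
Test divisors in increasing order:
  k=1: 37^1 = 37 mod 43
  k=2: 37^2 = 36 mod 43
  k=3: 37^3 = 36 * 37 = 42 mod 43
  k=6: 37^6 = 6 * 36 = 1 mod 43  <- first divisor giving 1
Order = 6

6


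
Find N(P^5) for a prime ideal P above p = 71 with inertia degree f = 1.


N(P^a) = p^(a*f)
= 71^(5*1)
= 71^5
= 1804229351

1804229351


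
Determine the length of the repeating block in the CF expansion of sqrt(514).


Run the CF algorithm for sqrt(514).
a_0 = floor(sqrt(514)) = 22; set m_0=0, q_0=1.
Recurrence: m' = q*a - m,  q' = (d - m'^2)/q,  a' = floor((a_0 + m')/q').
  step 1: m=22, q=30, a=1
  step 2: m=8, q=15, a=2
  step 3: m=22, q=2, a=22
  step 4: m=22, q=15, a=2
  step 5: m=8, q=30, a=1
  step 6: m=22, q=1, a=44
a_6 = 2*a_0 = 44, so the period closes here.
sqrt(514) = [22; 1, 2, 22, 2, 1, 44]
Period length = 6

6


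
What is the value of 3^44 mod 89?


p = 89 is prime and the exponent is (p-1)/2 = 44, so by Euler's criterion 3^44 = (3/89) = +1 or -1 mod 89.
Compute by square-and-multiply:
  44 = 32 + 8 + 4 (binary 101100)
  Repeated squaring mod 89: 3^1 = 3, 3^2 = 9, 3^4 = 81, 3^8 = 64, 3^16 = 2, 3^32 = 4
  3^44 = 3^32 * 3^8 * 3^4 = 4 * 64 * 81 mod 89
    4 * 64 = 256 = 78 mod 89
    78 * 81 = 6318 = 88 mod 89
  3^44 = 88 mod 89
Result 88 = p - 1 = -1 mod 89: 3 is a quadratic non-residue mod 89. As a residue in [0, p-1] the value is 88.
3^44 mod 89 = 88

88


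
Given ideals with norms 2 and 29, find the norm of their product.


N(IJ) = N(I) * N(J)
= 2 * 29
= 58

58


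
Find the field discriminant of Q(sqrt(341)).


For K = Q(sqrt(d)) with d squarefree: disc(K) = d if d = 1 mod 4, and disc(K) = 4d if d = 2 or 3 mod 4.
Here d = 341, and d mod 4 = 1.
d = 1 mod 4 (O_K = Z[(1+sqrt(d))/2]), so disc(K) = d = 341

341


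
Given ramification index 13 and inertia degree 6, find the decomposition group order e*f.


|D_P| = e * f
= 13 * 6
= 78

78


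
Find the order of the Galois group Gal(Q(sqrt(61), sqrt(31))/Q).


The 2 square roots of distinct primes are multiplicatively independent over Q,
so [K:Q] = 2^2 and Gal(K/Q) is isomorphic to (Z/2Z)^2.
|Gal| = 2^2 = 4

4


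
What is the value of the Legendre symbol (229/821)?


p = 821 is prime, so compute (229/821) with the reciprocity algorithm (Jacobi-symbol steps: pull out 2s via (2/n), flip via reciprocity, reduce):
  reciprocity: (229/821) -> +(821/229)
  reduce: (134/229)
  pull out 2: (2/229) = -1  (since 229 mod 8 = 5)
  reciprocity: (67/229) -> +(229/67)
  reduce: (28/67)
  pull out 2: (2/67) = -1  (since 67 mod 8 = 3)
  pull out 2: (2/67) = -1  (since 67 mod 8 = 3)
  reciprocity: (7/67) -> -(67/7)
  reduce: (4/7)
  pull out 2: (2/7) = +1  (since 7 mod 8 = 7)
  pull out 2: (2/7) = +1  (since 7 mod 8 = 7)
  (1/7) = 1
Product of signs = 1
(229/821) = 1

1


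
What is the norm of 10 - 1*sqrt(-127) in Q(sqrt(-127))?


N(a + b*sqrt(d)) = a^2 - d*b^2
= (10)^2 - (-127)*(-1)^2
= 100 + 127
= 227

227


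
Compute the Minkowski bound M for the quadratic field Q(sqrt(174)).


d = 174, d mod 4 = 2, so disc(K) = 4d = 696; |disc(K)| = 696
Real quadratic field, so n = 2, s = r2 = 0, r1 = 2
M = (n!/n^n) * (4/pi)^s * sqrt(|disc(K)|) = (2!/2^2) * (4/pi)^0 * sqrt(696)
= 0.5 * 1.000000 * 26.381812
= 13.1909

13.1909


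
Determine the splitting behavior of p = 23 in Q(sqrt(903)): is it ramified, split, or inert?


K = Q(sqrt(903)). Since d mod 4 = 3, disc(K) = 3612.
Check p | disc: 3612 mod 23 = 1.
p does not divide disc. Compute Legendre symbol (d/p):
6^((23-1)/2) mod 23 = 1
(d/p) = 1, so p splits: (p) = P*P' with e=1, f=1, g=2.
Therefore p is split.

split


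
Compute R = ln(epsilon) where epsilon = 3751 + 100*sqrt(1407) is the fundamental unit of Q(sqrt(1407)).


epsilon = 3751 + 100*sqrt(1407)
= 7501.9999
R = ln(7501.9999)
= 8.9229

8.9229


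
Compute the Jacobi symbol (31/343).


Compute (31/343) via quadratic reciprocity:
  reciprocity: (31/343) -> -(343/31)
  reduce: (2/31)
  pull out 2: (2/31) = +1  (since 31 mod 8 = 7)
  (1/31) = 1
Product of signs = -1

-1


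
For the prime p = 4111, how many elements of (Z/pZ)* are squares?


For prime p, the number of non-zero quadratic residues is (p-1)/2.
= (4111-1)/2
= 2055

2055


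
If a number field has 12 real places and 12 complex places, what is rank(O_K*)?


By Dirichlet's unit theorem:
rank = r1 + r2 - 1
= 12 + 12 - 1
= 23

23


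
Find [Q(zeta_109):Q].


The degree equals Euler's totient phi(109).
109 = 109
phi(109) = 108

108


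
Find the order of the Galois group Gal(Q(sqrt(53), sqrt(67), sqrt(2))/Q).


The 3 square roots of distinct primes are multiplicatively independent over Q,
so [K:Q] = 2^3 and Gal(K/Q) is isomorphic to (Z/2Z)^3.
|Gal| = 2^3 = 8

8


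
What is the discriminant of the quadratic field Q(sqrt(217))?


For K = Q(sqrt(d)) with d squarefree: disc(K) = d if d = 1 mod 4, and disc(K) = 4d if d = 2 or 3 mod 4.
Here d = 217, and d mod 4 = 1.
d = 1 mod 4 (O_K = Z[(1+sqrt(d))/2]), so disc(K) = d = 217

217


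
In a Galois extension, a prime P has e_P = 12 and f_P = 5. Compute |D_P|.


|D_P| = e * f
= 12 * 5
= 60

60


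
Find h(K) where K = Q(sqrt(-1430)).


K = Q(sqrt(-1430)). d mod 4 = 2, so D = disc(K) = 4d = -5720
h(K) equals the number of primitive reduced positive-definite forms (a, b, c) = a*x^2 + b*x*y + c*y^2 with b^2 - 4ac = D,
where reduced means |b| <= a <= c, with b >= 0 whenever |b| = a or a = c, and primitive means gcd(a, b, c) = 1.
Reduced forces 3a^2 <= |D| = 5720, so 1 <= a <= 43; b must have the parity of D, and c = (b^2 - D)/(4a) must be an integer >= a.
Enumerate a = 1..43, b in [-a, a]:
  a=1: (1, 0, 1430)  [1]
  a=2: (2, 0, 715)  [1]
  a=3: (3, -2, 477), (3, 2, 477)  [2]
  a=4: none
  a=5: (5, 0, 286)  [1]
  a=6: (6, -4, 239), (6, 4, 239)  [2]
  a=7..8: none
  a=9: (9, -2, 159), (9, 2, 159)  [2]
  a=10: (10, 0, 143)  [1]
  a=11: (11, 0, 130)  [1]
  a=12: none
  a=13: (13, 0, 110)  [1]
  a=14: none
  a=15: (15, -10, 97), (15, 10, 97)  [2]
  a=16: none
  a=17: (17, -14, 87), (17, 14, 87)  [2]
  a=18: (18, -16, 83), (18, 16, 83)  [2]
  a=19..21: none
  a=22: (22, 0, 65)  [1]
  a=23..25: none
  a=26: (26, 0, 55)  [1]
  a=27: (27, -2, 53), (27, 2, 53)  [2]
  a=28: none
  a=29: (29, -14, 51), (29, 14, 51)  [2]
  a=30: (30, -20, 51), (30, 20, 51)  [2]
  a=31..32: none
  a=33: (33, -22, 47), (33, 22, 47)  [2]
  a=34: (34, -20, 45), (34, 20, 45)  [2]
  a=35..38: none
  a=39: (39, -26, 41), (39, 26, 41)  [2]
  a=40..43: none
Total reduced forms: 1 + 1 + 2 + 1 + 2 + 2 + 1 + 1 + 1 + 2 + 2 + 2 + 1 + 1 + 2 + 2 + 2 + 2 + 2 + 2 = 32
h = 32

32


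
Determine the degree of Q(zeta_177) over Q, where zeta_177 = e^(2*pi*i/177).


The degree equals Euler's totient phi(177).
177 = 3 * 59
phi(177) = 116

116


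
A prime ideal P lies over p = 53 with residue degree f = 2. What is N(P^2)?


N(P^a) = p^(a*f)
= 53^(2*2)
= 53^4
= 7890481

7890481


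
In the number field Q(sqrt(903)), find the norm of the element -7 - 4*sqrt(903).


N(a + b*sqrt(d)) = a^2 - d*b^2
= (-7)^2 - (903)*(-4)^2
= 49 - 14448
= -14399

-14399


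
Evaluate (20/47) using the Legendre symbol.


p = 47 is prime, so compute (20/47) with the reciprocity algorithm (Jacobi-symbol steps: pull out 2s via (2/n), flip via reciprocity, reduce):
  pull out 2: (2/47) = +1  (since 47 mod 8 = 7)
  pull out 2: (2/47) = +1  (since 47 mod 8 = 7)
  reciprocity: (5/47) -> +(47/5)
  reduce: (2/5)
  pull out 2: (2/5) = -1  (since 5 mod 8 = 5)
  (1/5) = 1
Product of signs = -1
(20/47) = -1

-1


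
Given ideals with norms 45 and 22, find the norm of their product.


N(IJ) = N(I) * N(J)
= 45 * 22
= 990

990


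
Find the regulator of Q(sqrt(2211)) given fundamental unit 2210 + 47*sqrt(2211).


epsilon = 2210 + 47*sqrt(2211)
= 4419.9998
R = ln(4419.9998)
= 8.3939

8.3939


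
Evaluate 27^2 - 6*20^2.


x^2 - d*y^2
= 27^2 - 6*20^2
= 729 - 2400
= -1671

-1671


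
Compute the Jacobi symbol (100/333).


Compute (100/333) via quadratic reciprocity:
  pull out 2: (2/333) = -1  (since 333 mod 8 = 5)
  pull out 2: (2/333) = -1  (since 333 mod 8 = 5)
  reciprocity: (25/333) -> +(333/25)
  reduce: (8/25)
  pull out 2: (2/25) = +1  (since 25 mod 8 = 1)
  pull out 2: (2/25) = +1  (since 25 mod 8 = 1)
  pull out 2: (2/25) = +1  (since 25 mod 8 = 1)
  (1/25) = 1
Product of signs = 1

1


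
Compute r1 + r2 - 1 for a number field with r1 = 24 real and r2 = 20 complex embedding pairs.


By Dirichlet's unit theorem:
rank = r1 + r2 - 1
= 24 + 20 - 1
= 43

43


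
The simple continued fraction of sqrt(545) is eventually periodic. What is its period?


Run the CF algorithm for sqrt(545).
a_0 = floor(sqrt(545)) = 23; set m_0=0, q_0=1.
Recurrence: m' = q*a - m,  q' = (d - m'^2)/q,  a' = floor((a_0 + m')/q').
  step 1: m=23, q=16, a=2
  step 2: m=9, q=29, a=1
  step 3: m=20, q=5, a=8
  step 4: m=20, q=29, a=1
  step 5: m=9, q=16, a=2
  step 6: m=23, q=1, a=46
a_6 = 2*a_0 = 46, so the period closes here.
sqrt(545) = [23; 2, 1, 8, 1, 2, 46]
Period length = 6

6


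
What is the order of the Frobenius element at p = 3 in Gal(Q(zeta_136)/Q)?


The Frobenius at p in Gal(Q(zeta_n)/Q) = (Z/nZ)* is the class of p, so its order is ord_136(3), the smallest k >= 1 with 3^k = 1 mod 136.
n = 136 = 2^3 * 17, phi(136) = 64; the order divides phi(n).
Divisors of 64: 1, 2, 4, 8, 16, 32, 64
Repeated squaring mod 136: 3^1 = 3, 3^2 = 9, 3^4 = 81, 3^8 = 33, 3^16 = 1, 3^32 = 1, 3^64 = 1
Test divisors in increasing order:
  k=1: 3^1 = 3 mod 136
  k=2: 3^2 = 9 mod 136
  k=4: 3^4 = 81 mod 136
  k=8: 3^8 = 33 mod 136
  k=16: 3^16 = 1 mod 136  <- first divisor giving 1
Order = 16

16


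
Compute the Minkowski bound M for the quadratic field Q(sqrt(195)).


d = 195, d mod 4 = 3, so disc(K) = 4d = 780; |disc(K)| = 780
Real quadratic field, so n = 2, s = r2 = 0, r1 = 2
M = (n!/n^n) * (4/pi)^s * sqrt(|disc(K)|) = (2!/2^2) * (4/pi)^0 * sqrt(780)
= 0.5 * 1.000000 * 27.928480
= 13.9642

13.9642


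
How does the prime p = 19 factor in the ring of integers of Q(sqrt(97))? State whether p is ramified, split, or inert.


K = Q(sqrt(97)). Since d mod 4 = 1, disc(K) = 97.
Check p | disc: 97 mod 19 = 2.
p does not divide disc. Compute Legendre symbol (d/p):
2^((19-1)/2) mod 19 = -1
(d/p) = -1, so p is inert: (p) stays prime with e=1, f=2, g=1.
Therefore p is inert.

inert


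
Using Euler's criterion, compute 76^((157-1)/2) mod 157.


p = 157 is prime and the exponent is (p-1)/2 = 78, so by Euler's criterion 76^78 = (76/157) = +1 or -1 mod 157.
Compute by square-and-multiply:
  78 = 64 + 8 + 4 + 2 (binary 1001110)
  Repeated squaring mod 157: 76^1 = 76, 76^2 = 124, 76^4 = 147, 76^8 = 100, 76^16 = 109, 76^32 = 106, 76^64 = 89
  76^78 = 76^64 * 76^8 * 76^4 * 76^2 = 89 * 100 * 147 * 124 mod 157
    89 * 100 = 8900 = 108 mod 157
    108 * 147 = 15876 = 19 mod 157
    19 * 124 = 2356 = 1 mod 157
  76^78 = 1 mod 157
Result 1: 76 is a quadratic residue mod 157.
76^78 mod 157 = 1

1


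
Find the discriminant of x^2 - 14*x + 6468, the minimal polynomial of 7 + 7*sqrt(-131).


The element 7 + 7*sqrt(-131) has minimal polynomial:
x^2 - 14*x + 6468
Discriminant = (-14)^2 - 4*(6468)
= 196 - 25872
= -25676

-25676


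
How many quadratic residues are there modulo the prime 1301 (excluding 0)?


For prime p, the number of non-zero quadratic residues is (p-1)/2.
= (1301-1)/2
= 650

650


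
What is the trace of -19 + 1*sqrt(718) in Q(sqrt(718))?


Tr(a + b*sqrt(d)) = (a + b*sqrt(d)) + (a - b*sqrt(d)) = 2a
= 2 * (-19)
= -38

-38


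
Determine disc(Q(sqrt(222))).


For K = Q(sqrt(d)) with d squarefree: disc(K) = d if d = 1 mod 4, and disc(K) = 4d if d = 2 or 3 mod 4.
Here d = 222, and d mod 4 = 2.
d = 2 mod 4, not 1 (O_K = Z[sqrt(d)]), so disc(K) = 4d = 4 * (222) = 888

888


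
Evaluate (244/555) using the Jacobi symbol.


Compute (244/555) via quadratic reciprocity:
  pull out 2: (2/555) = -1  (since 555 mod 8 = 3)
  pull out 2: (2/555) = -1  (since 555 mod 8 = 3)
  reciprocity: (61/555) -> +(555/61)
  reduce: (6/61)
  pull out 2: (2/61) = -1  (since 61 mod 8 = 5)
  reciprocity: (3/61) -> +(61/3)
  reduce: (1/3)
  (1/3) = 1
Product of signs = -1

-1


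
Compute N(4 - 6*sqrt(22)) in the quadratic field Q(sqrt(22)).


N(a + b*sqrt(d)) = a^2 - d*b^2
= (4)^2 - (22)*(-6)^2
= 16 - 792
= -776

-776


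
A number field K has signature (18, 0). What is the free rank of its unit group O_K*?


By Dirichlet's unit theorem:
rank = r1 + r2 - 1
= 18 + 0 - 1
= 17

17


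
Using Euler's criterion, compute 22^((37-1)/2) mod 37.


p = 37 is prime and the exponent is (p-1)/2 = 18, so by Euler's criterion 22^18 = (22/37) = +1 or -1 mod 37.
Compute by square-and-multiply:
  18 = 16 + 2 (binary 10010)
  Repeated squaring mod 37: 22^1 = 22, 22^2 = 3, 22^4 = 9, 22^8 = 7, 22^16 = 12
  22^18 = 22^16 * 22^2 = 12 * 3 mod 37
    12 * 3 = 36 = 36 mod 37
  22^18 = 36 mod 37
Result 36 = p - 1 = -1 mod 37: 22 is a quadratic non-residue mod 37. As a residue in [0, p-1] the value is 36.
22^18 mod 37 = 36

36


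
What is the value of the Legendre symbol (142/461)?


p = 461 is prime, so compute (142/461) with the reciprocity algorithm (Jacobi-symbol steps: pull out 2s via (2/n), flip via reciprocity, reduce):
  pull out 2: (2/461) = -1  (since 461 mod 8 = 5)
  reciprocity: (71/461) -> +(461/71)
  reduce: (35/71)
  reciprocity: (35/71) -> -(71/35)
  reduce: (1/35)
  (1/35) = 1
Product of signs = 1
(142/461) = 1

1


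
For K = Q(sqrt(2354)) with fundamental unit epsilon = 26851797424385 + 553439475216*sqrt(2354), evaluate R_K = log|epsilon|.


epsilon = 26851797424385 + 553439475216*sqrt(2354)
= 5.3704e+13
R = ln(5.3704e+13)
= 31.6145

31.6145


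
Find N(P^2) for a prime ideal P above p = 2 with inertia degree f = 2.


N(P^a) = p^(a*f)
= 2^(2*2)
= 2^4
= 16

16


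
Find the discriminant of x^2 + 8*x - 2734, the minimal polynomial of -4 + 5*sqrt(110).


The element -4 + 5*sqrt(110) has minimal polynomial:
x^2 + 8*x - 2734
Discriminant = (8)^2 - 4*(-2734)
= 64 + 10936
= 11000

11000


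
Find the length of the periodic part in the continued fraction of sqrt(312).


Run the CF algorithm for sqrt(312).
a_0 = floor(sqrt(312)) = 17; set m_0=0, q_0=1.
Recurrence: m' = q*a - m,  q' = (d - m'^2)/q,  a' = floor((a_0 + m')/q').
  step 1: m=17, q=23, a=1
  step 2: m=6, q=12, a=1
  step 3: m=6, q=23, a=1
  step 4: m=17, q=1, a=34
a_4 = 2*a_0 = 34, so the period closes here.
sqrt(312) = [17; 1, 1, 1, 34]
Period length = 4

4


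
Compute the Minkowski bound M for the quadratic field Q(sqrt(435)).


d = 435, d mod 4 = 3, so disc(K) = 4d = 1740; |disc(K)| = 1740
Real quadratic field, so n = 2, s = r2 = 0, r1 = 2
M = (n!/n^n) * (4/pi)^s * sqrt(|disc(K)|) = (2!/2^2) * (4/pi)^0 * sqrt(1740)
= 0.5 * 1.000000 * 41.713307
= 20.8567

20.8567


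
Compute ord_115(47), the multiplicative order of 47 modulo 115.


We want ord_115(47), the smallest k >= 1 with 47^k = 1 mod 115.
n = 115 = 5 * 23, phi(115) = 88; the order divides phi(n).
Divisors of 88: 1, 2, 4, 8, 11, 22, 44, 88
Repeated squaring mod 115: 47^1 = 47, 47^2 = 24, 47^4 = 1, 47^8 = 1, 47^16 = 1, 47^32 = 1, 47^64 = 1
Test divisors in increasing order:
  k=1: 47^1 = 47 mod 115
  k=2: 47^2 = 24 mod 115
  k=4: 47^4 = 1 mod 115  <- first divisor giving 1
Order = 4

4


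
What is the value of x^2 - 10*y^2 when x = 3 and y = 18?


x^2 - d*y^2
= 3^2 - 10*18^2
= 9 - 3240
= -3231

-3231


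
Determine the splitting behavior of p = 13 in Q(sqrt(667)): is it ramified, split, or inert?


K = Q(sqrt(667)). Since d mod 4 = 3, disc(K) = 2668.
Check p | disc: 2668 mod 13 = 3.
p does not divide disc. Compute Legendre symbol (d/p):
4^((13-1)/2) mod 13 = 1
(d/p) = 1, so p splits: (p) = P*P' with e=1, f=1, g=2.
Therefore p is split.

split


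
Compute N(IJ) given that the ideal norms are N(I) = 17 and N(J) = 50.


N(IJ) = N(I) * N(J)
= 17 * 50
= 850

850


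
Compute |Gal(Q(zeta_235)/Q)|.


|Gal(Q(zeta_235)/Q)| = phi(235)
= 184

184


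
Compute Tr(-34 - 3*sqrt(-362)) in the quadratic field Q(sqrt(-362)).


Tr(a + b*sqrt(d)) = (a + b*sqrt(d)) + (a - b*sqrt(d)) = 2a
= 2 * (-34)
= -68

-68


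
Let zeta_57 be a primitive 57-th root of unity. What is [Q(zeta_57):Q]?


The degree equals Euler's totient phi(57).
57 = 3 * 19
phi(57) = 36

36


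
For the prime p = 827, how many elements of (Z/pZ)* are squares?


For prime p, the number of non-zero quadratic residues is (p-1)/2.
= (827-1)/2
= 413

413


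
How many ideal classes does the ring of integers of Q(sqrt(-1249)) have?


K = Q(sqrt(-1249)). d mod 4 = 3, so D = disc(K) = 4d = -4996
h(K) equals the number of primitive reduced positive-definite forms (a, b, c) = a*x^2 + b*x*y + c*y^2 with b^2 - 4ac = D,
where reduced means |b| <= a <= c, with b >= 0 whenever |b| = a or a = c, and primitive means gcd(a, b, c) = 1.
Reduced forces 3a^2 <= |D| = 4996, so 1 <= a <= 40; b must have the parity of D, and c = (b^2 - D)/(4a) must be an integer >= a.
Enumerate a = 1..40, b in [-a, a]:
  a=1: (1, 0, 1249)  [1]
  a=2: (2, 2, 625)  [1]
  a=3..4: none
  a=5: (5, -2, 250), (5, 2, 250)  [2]
  a=6: none
  a=7: (7, -4, 179), (7, 4, 179)  [2]
  a=8..9: none
  a=10: (10, -2, 125), (10, 2, 125)  [2]
  a=11: (11, -8, 115), (11, 8, 115)  [2]
  a=12: none
  a=13: (13, -10, 98), (13, 10, 98)  [2]
  a=14: (14, -10, 91), (14, 10, 91)  [2]
  a=15..16: none
  a=17: (17, -6, 74), (17, 6, 74)  [2]
  a=18: none
  a=19: (19, -18, 70), (19, 18, 70)  [2]
  a=20..21: none
  a=22: (22, -14, 59), (22, 14, 59)  [2]
  a=23: (23, -8, 55), (23, 8, 55)  [2]
  a=24: none
  a=25: (25, -2, 50), (25, 2, 50)  [2]
  a=26: (26, -10, 49), (26, 10, 49)  [2]
  a=27..33: none
  a=34: (34, -6, 37), (34, 6, 37)  [2]
  a=35: (35, -32, 43), (35, -18, 38), (35, 18, 38), (35, 32, 43)  [4]
  a=36..40: none
Total reduced forms: 1 + 1 + 2 + 2 + 2 + 2 + 2 + 2 + 2 + 2 + 2 + 2 + 2 + 2 + 2 + 4 = 32
h = 32

32


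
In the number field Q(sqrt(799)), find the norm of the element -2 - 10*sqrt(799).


N(a + b*sqrt(d)) = a^2 - d*b^2
= (-2)^2 - (799)*(-10)^2
= 4 - 79900
= -79896

-79896


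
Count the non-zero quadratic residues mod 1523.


For prime p, the number of non-zero quadratic residues is (p-1)/2.
= (1523-1)/2
= 761

761


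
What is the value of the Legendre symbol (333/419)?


p = 419 is prime, so compute (333/419) with the reciprocity algorithm (Jacobi-symbol steps: pull out 2s via (2/n), flip via reciprocity, reduce):
  reciprocity: (333/419) -> +(419/333)
  reduce: (86/333)
  pull out 2: (2/333) = -1  (since 333 mod 8 = 5)
  reciprocity: (43/333) -> +(333/43)
  reduce: (32/43)
  pull out 2: (2/43) = -1  (since 43 mod 8 = 3)
  pull out 2: (2/43) = -1  (since 43 mod 8 = 3)
  pull out 2: (2/43) = -1  (since 43 mod 8 = 3)
  pull out 2: (2/43) = -1  (since 43 mod 8 = 3)
  pull out 2: (2/43) = -1  (since 43 mod 8 = 3)
  (1/43) = 1
Product of signs = 1
(333/419) = 1

1


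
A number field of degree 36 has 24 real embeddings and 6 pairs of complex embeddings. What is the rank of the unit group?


By Dirichlet's unit theorem:
rank = r1 + r2 - 1
= 24 + 6 - 1
= 29

29


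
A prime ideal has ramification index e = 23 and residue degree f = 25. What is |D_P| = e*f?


|D_P| = e * f
= 23 * 25
= 575

575


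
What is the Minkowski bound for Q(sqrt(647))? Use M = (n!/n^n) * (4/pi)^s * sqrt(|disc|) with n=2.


d = 647, d mod 4 = 3, so disc(K) = 4d = 2588; |disc(K)| = 2588
Real quadratic field, so n = 2, s = r2 = 0, r1 = 2
M = (n!/n^n) * (4/pi)^s * sqrt(|disc(K)|) = (2!/2^2) * (4/pi)^0 * sqrt(2588)
= 0.5 * 1.000000 * 50.872389
= 25.4362

25.4362


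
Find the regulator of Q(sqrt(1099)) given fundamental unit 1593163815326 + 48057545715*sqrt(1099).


epsilon = 1593163815326 + 48057545715*sqrt(1099)
= 3.1863e+12
R = ln(3.1863e+12)
= 28.7899

28.7899


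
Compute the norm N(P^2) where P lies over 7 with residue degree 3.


N(P^a) = p^(a*f)
= 7^(2*3)
= 7^6
= 117649

117649


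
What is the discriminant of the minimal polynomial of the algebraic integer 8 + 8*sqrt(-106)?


The element 8 + 8*sqrt(-106) has minimal polynomial:
x^2 - 16*x + 6848
Discriminant = (-16)^2 - 4*(6848)
= 256 - 27392
= -27136

-27136


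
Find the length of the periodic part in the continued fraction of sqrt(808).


Run the CF algorithm for sqrt(808).
a_0 = floor(sqrt(808)) = 28; set m_0=0, q_0=1.
Recurrence: m' = q*a - m,  q' = (d - m'^2)/q,  a' = floor((a_0 + m')/q').
  step 1: m=28, q=24, a=2
  step 2: m=20, q=17, a=2
  step 3: m=14, q=36, a=1
  step 4: m=22, q=9, a=5
  step 5: m=23, q=31, a=1
  step 6: m=8, q=24, a=1
  step 7: m=16, q=23, a=1
  step 8: m=7, q=33, a=1
  step 9: m=26, q=4, a=13
  step 10: m=26, q=33, a=1
  step 11: m=7, q=23, a=1
  step 12: m=16, q=24, a=1
  step 13: m=8, q=31, a=1
  step 14: m=23, q=9, a=5
  step 15: m=22, q=36, a=1
  step 16: m=14, q=17, a=2
  step 17: m=20, q=24, a=2
  step 18: m=28, q=1, a=56
a_18 = 2*a_0 = 56, so the period closes here.
sqrt(808) = [28; 2, 2, 1, 5, 1, 1, 1, 1, 13, 1, 1, 1, 1, 5, 1, 2, 2, 56]
Period length = 18

18
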